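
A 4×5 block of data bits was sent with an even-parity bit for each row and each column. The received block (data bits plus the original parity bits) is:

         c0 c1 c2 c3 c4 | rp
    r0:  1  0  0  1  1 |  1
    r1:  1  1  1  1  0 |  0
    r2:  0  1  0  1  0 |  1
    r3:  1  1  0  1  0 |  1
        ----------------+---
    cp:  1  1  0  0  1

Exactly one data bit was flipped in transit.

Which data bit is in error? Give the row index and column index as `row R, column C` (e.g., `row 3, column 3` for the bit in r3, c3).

row 2, column 2

Recompute each row's even parity and compare to rp:
  r0: data parity 1, sent rp 1 → ok
  r1: data parity 0, sent rp 0 → ok
  r2: data parity 0, sent rp 1 → mismatch
  r3: data parity 1, sent rp 1 → ok
Recompute each column's even parity and compare to cp:
  c0: data parity 1, sent cp 1 → ok
  c1: data parity 1, sent cp 1 → ok
  c2: data parity 1, sent cp 0 → mismatch
  c3: data parity 0, sent cp 0 → ok
  c4: data parity 1, sent cp 1 → ok
Exactly one row (r2) and one column (c2) fail → the flipped bit is at their intersection.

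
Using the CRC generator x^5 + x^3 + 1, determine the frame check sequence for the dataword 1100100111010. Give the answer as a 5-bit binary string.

Append 5 zeros: 110010011101000000. Divide by 101001 (XOR where the leading bit is 1):
  pos 0: 110010 XOR 101001 = 011011
  pos 1: 110110 XOR 101001 = 011111
  pos 2: 111111 XOR 101001 = 010110
  pos 3: 101101 XOR 101001 = 000100
  pos 6: 100101 XOR 101001 = 001100
  pos 8: 110000 XOR 101001 = 011001
  pos 9: 110010 XOR 101001 = 011011
  pos 10: 110110 XOR 101001 = 011111
  pos 11: 111110 XOR 101001 = 010111
  pos 12: 101110 XOR 101001 = 000111
Remainder (last 5 bits) = 00111. This is the CRC / FCS.

00111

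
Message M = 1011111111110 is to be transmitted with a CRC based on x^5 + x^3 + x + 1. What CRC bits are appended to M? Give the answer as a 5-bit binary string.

Append 5 zeros: 101111111111000000. Divide by 101011 (XOR where the leading bit is 1):
  pos 0: 101111 XOR 101011 = 000100
  pos 3: 100111 XOR 101011 = 001100
  pos 5: 110011 XOR 101011 = 011000
  pos 6: 110001 XOR 101011 = 011010
  pos 7: 110100 XOR 101011 = 011111
  pos 8: 111110 XOR 101011 = 010101
  pos 9: 101010 XOR 101011 = 000001
Remainder (last 5 bits) = 01000. This is the CRC / FCS.

01000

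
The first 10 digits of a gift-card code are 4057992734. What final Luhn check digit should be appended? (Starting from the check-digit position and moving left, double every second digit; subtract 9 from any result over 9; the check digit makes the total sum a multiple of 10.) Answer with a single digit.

0

Partial digits right→left: 4 3 7 2 9 9 7 5 0 4
Double every second digit counting from the check-digit position (so the 1st, 3rd, 5th, ... of the partial from the right).
  doubled (with −9 where >9): 8 5 9 5 0 → sum 27
  kept as-is: 3 2 9 5 4 → sum 23
Total = 27 + 23 = 50.
Check digit = (10 − (50 mod 10)) mod 10 = 0.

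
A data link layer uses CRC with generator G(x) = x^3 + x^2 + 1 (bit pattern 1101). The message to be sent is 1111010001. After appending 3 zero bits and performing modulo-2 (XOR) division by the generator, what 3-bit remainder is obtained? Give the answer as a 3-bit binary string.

Append 3 zeros: 1111010001000. Divide by 1101 (XOR where the leading bit is 1):
  pos 0: 1111 XOR 1101 = 0010
  pos 2: 1001 XOR 1101 = 0100
  pos 3: 1000 XOR 1101 = 0101
  pos 4: 1010 XOR 1101 = 0111
  pos 5: 1110 XOR 1101 = 0011
  pos 7: 1110 XOR 1101 = 0011
  pos 9: 1100 XOR 1101 = 0001
Remainder (last 3 bits) = 001. This is the CRC / FCS.

001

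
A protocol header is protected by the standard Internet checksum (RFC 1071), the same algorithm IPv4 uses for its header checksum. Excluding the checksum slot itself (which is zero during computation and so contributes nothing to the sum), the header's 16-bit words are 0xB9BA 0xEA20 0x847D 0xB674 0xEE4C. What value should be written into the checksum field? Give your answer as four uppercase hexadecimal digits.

32E5

One's-complement addition (fold any carry out of bit 15 back into bit 0):
  0xB9BA + 0xEA20 = 0x1A3DA → wrap carry → 0xA3DB
  0xA3DB + 0x847D = 0x12858 → wrap carry → 0x2859
  0x2859 + 0xB674 = 0x0DECD
  0xDECD + 0xEE4C = 0x1CD19 → wrap carry → 0xCD1A
One's-complement sum = 0xCD1A.
Checksum = ~0xCD1A & 0xFFFF = 0x32E5.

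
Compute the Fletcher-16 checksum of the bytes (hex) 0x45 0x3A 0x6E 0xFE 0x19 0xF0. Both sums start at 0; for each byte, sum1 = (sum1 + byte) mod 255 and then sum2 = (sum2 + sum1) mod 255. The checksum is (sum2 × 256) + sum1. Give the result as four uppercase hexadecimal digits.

9CF6

Running sums (mod 255):
  after byte 0 (0x45): sum1=69, sum2=69
  after byte 1 (0x3A): sum1=127, sum2=196
  after byte 2 (0x6E): sum1=237, sum2=178
  after byte 3 (0xFE): sum1=236, sum2=159
  after byte 4 (0x19): sum1=6, sum2=165
  after byte 5 (0xF0): sum1=246, sum2=156
Checksum = sum2·256 + sum1 = 156·256 + 246 = 40182 = 0x9CF6.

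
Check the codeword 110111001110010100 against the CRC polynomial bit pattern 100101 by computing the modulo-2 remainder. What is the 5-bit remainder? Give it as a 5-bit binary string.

10000

Modulo-2 division of 110111001110010100 by 100101:
  pos 0: 110111 XOR 100101 = 010010
  pos 1: 100100 XOR 100101 = 000001
  pos 6: 101110 XOR 100101 = 001011
  pos 8: 101101 XOR 100101 = 001000
  pos 10: 100001 XOR 100101 = 000100
Remainder = 10000 (nonzero — an error is detected).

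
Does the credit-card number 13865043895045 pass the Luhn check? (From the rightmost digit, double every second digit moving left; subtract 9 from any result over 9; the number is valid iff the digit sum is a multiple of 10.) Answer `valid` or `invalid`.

valid

From the right, keep odd positions and double even positions (subtract 9 from any doubled value over 9):
  doubled (positions 2,4,...): 8 1 7 8 1 7 2 → sum 34
  kept (positions 1,3,...): 5 0 9 3 0 6 3 → sum 26
Total = 60.
60 mod 10 = 0, so the number is valid.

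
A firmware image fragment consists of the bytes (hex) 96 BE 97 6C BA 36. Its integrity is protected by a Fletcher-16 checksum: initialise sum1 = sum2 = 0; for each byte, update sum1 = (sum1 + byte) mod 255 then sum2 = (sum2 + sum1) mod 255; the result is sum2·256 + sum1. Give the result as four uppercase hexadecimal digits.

Running sums (mod 255):
  after byte 0 (96): sum1=150, sum2=150
  after byte 1 (BE): sum1=85, sum2=235
  after byte 2 (97): sum1=236, sum2=216
  after byte 3 (6C): sum1=89, sum2=50
  after byte 4 (BA): sum1=20, sum2=70
  after byte 5 (36): sum1=74, sum2=144
Checksum = sum2·256 + sum1 = 144·256 + 74 = 36938 = 0x904A.

904A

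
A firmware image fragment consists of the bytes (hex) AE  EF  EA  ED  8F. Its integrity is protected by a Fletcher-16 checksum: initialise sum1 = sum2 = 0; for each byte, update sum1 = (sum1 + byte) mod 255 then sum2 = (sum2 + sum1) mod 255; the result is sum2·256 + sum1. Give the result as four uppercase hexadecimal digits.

5507

Running sums (mod 255):
  after byte 0 (AE): sum1=174, sum2=174
  after byte 1 (EF): sum1=158, sum2=77
  after byte 2 (EA): sum1=137, sum2=214
  after byte 3 (ED): sum1=119, sum2=78
  after byte 4 (8F): sum1=7, sum2=85
Checksum = sum2·256 + sum1 = 85·256 + 7 = 21767 = 0x5507.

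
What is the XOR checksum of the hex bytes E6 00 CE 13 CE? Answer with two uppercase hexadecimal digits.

XOR the bytes together:
  start with 0xE6
  0xE6 ⊕ 0x00 = 0xE6
  0xE6 ⊕ 0xCE = 0x28
  0x28 ⊕ 0x13 = 0x3B
  0x3B ⊕ 0xCE = 0xF5

F5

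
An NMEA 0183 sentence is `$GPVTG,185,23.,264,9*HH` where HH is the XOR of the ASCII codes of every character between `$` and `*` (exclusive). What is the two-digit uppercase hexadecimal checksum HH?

XOR the ASCII codes of the payload characters:
  'G' = 0x47 → acc = 0x47
  'P' = 0x50 → acc = 0x17
  'V' = 0x56 → acc = 0x41
  'T' = 0x54 → acc = 0x15
  'G' = 0x47 → acc = 0x52
  ',' = 0x2C → acc = 0x7E
  '1' = 0x31 → acc = 0x4F
  '8' = 0x38 → acc = 0x77
  '5' = 0x35 → acc = 0x42
  ',' = 0x2C → acc = 0x6E
  '2' = 0x32 → acc = 0x5C
  '3' = 0x33 → acc = 0x6F
  '.' = 0x2E → acc = 0x41
  ',' = 0x2C → acc = 0x6D
  '2' = 0x32 → acc = 0x5F
  '6' = 0x36 → acc = 0x69
  '4' = 0x34 → acc = 0x5D
  ',' = 0x2C → acc = 0x71
  '9' = 0x39 → acc = 0x48
Checksum = 0x48.

48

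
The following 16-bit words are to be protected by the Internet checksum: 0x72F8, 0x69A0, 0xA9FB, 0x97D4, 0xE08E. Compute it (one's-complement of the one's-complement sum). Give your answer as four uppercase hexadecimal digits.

0108

One's-complement addition (fold any carry out of bit 15 back into bit 0):
  0x72F8 + 0x69A0 = 0x0DC98
  0xDC98 + 0xA9FB = 0x18693 → wrap carry → 0x8694
  0x8694 + 0x97D4 = 0x11E68 → wrap carry → 0x1E69
  0x1E69 + 0xE08E = 0x0FEF7
One's-complement sum = 0xFEF7.
Checksum = ~0xFEF7 & 0xFFFF = 0x0108.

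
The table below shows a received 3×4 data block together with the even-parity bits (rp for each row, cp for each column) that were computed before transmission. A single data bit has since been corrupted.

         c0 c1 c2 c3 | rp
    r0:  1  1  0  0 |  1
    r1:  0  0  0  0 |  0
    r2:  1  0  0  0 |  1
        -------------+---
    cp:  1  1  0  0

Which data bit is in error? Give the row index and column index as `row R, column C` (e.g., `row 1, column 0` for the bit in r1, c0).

row 0, column 0

Recompute each row's even parity and compare to rp:
  r0: data parity 0, sent rp 1 → mismatch
  r1: data parity 0, sent rp 0 → ok
  r2: data parity 1, sent rp 1 → ok
Recompute each column's even parity and compare to cp:
  c0: data parity 0, sent cp 1 → mismatch
  c1: data parity 1, sent cp 1 → ok
  c2: data parity 0, sent cp 0 → ok
  c3: data parity 0, sent cp 0 → ok
Exactly one row (r0) and one column (c0) fail → the flipped bit is at their intersection.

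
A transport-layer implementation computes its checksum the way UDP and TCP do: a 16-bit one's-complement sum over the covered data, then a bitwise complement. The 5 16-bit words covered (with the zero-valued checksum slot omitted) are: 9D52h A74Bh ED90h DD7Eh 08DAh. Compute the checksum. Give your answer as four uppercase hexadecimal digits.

E777

One's-complement addition (fold any carry out of bit 15 back into bit 0):
  0x9D52 + 0xA74B = 0x1449D → wrap carry → 0x449E
  0x449E + 0xED90 = 0x1322E → wrap carry → 0x322F
  0x322F + 0xDD7E = 0x10FAD → wrap carry → 0x0FAE
  0x0FAE + 0x08DA = 0x01888
One's-complement sum = 0x1888.
Checksum = ~0x1888 & 0xFFFF = 0xE777.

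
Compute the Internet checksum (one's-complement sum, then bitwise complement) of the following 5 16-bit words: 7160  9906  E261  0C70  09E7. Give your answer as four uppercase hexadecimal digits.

FCDF

One's-complement addition (fold any carry out of bit 15 back into bit 0):
  0x7160 + 0x9906 = 0x10A66 → wrap carry → 0x0A67
  0x0A67 + 0xE261 = 0x0ECC8
  0xECC8 + 0x0C70 = 0x0F938
  0xF938 + 0x09E7 = 0x1031F → wrap carry → 0x0320
One's-complement sum = 0x0320.
Checksum = ~0x0320 & 0xFFFF = 0xFCDF.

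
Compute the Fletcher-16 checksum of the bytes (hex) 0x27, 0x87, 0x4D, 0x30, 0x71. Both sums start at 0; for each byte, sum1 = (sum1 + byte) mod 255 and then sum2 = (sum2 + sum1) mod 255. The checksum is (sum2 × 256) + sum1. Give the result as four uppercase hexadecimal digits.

Running sums (mod 255):
  after byte 0 (0x27): sum1=39, sum2=39
  after byte 1 (0x87): sum1=174, sum2=213
  after byte 2 (0x4D): sum1=251, sum2=209
  after byte 3 (0x30): sum1=44, sum2=253
  after byte 4 (0x71): sum1=157, sum2=155
Checksum = sum2·256 + sum1 = 155·256 + 157 = 39837 = 0x9B9D.

9B9D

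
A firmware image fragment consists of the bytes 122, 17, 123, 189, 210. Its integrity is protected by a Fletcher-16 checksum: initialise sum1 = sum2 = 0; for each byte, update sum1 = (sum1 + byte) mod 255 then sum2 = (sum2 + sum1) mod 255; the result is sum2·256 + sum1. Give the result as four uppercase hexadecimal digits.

Running sums (mod 255):
  after byte 0 (122): sum1=122, sum2=122
  after byte 1 (17): sum1=139, sum2=6
  after byte 2 (123): sum1=7, sum2=13
  after byte 3 (189): sum1=196, sum2=209
  after byte 4 (210): sum1=151, sum2=105
Checksum = sum2·256 + sum1 = 105·256 + 151 = 27031 = 0x6997.

6997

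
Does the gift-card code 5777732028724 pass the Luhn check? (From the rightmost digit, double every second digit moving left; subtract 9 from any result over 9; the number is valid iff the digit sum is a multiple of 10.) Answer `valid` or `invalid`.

invalid

From the right, keep odd positions and double even positions (subtract 9 from any doubled value over 9):
  doubled (positions 2,4,...): 4 7 0 6 5 5 → sum 27
  kept (positions 1,3,...): 4 7 2 2 7 7 5 → sum 34
Total = 61.
61 mod 10 = 1, so the number is invalid.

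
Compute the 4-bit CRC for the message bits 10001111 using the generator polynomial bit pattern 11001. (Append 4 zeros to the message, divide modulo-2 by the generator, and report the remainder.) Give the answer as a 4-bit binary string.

0111

Append 4 zeros: 100011110000. Divide by 11001 (XOR where the leading bit is 1):
  pos 0: 10001 XOR 11001 = 01000
  pos 1: 10001 XOR 11001 = 01000
  pos 2: 10001 XOR 11001 = 01000
  pos 3: 10001 XOR 11001 = 01000
  pos 4: 10000 XOR 11001 = 01001
  pos 5: 10010 XOR 11001 = 01011
  pos 6: 10110 XOR 11001 = 01111
  pos 7: 11110 XOR 11001 = 00111
Remainder (last 4 bits) = 0111. This is the CRC / FCS.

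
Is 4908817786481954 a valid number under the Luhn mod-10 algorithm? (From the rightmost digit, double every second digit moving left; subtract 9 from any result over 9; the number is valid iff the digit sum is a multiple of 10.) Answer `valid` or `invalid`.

valid

From the right, keep odd positions and double even positions (subtract 9 from any doubled value over 9):
  doubled (positions 2,4,...): 1 2 8 7 5 7 0 8 → sum 38
  kept (positions 1,3,...): 4 9 8 6 7 1 8 9 → sum 52
Total = 90.
90 mod 10 = 0, so the number is valid.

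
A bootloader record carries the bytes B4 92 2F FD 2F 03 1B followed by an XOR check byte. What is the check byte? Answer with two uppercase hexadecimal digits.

C3

XOR the bytes together:
  start with 0xB4
  0xB4 ⊕ 0x92 = 0x26
  0x26 ⊕ 0x2F = 0x09
  0x09 ⊕ 0xFD = 0xF4
  0xF4 ⊕ 0x2F = 0xDB
  0xDB ⊕ 0x03 = 0xD8
  0xD8 ⊕ 0x1B = 0xC3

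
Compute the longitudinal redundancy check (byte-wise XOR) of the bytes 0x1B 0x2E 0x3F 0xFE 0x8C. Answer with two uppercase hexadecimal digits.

78

XOR the bytes together:
  start with 0x1B
  0x1B ⊕ 0x2E = 0x35
  0x35 ⊕ 0x3F = 0x0A
  0x0A ⊕ 0xFE = 0xF4
  0xF4 ⊕ 0x8C = 0x78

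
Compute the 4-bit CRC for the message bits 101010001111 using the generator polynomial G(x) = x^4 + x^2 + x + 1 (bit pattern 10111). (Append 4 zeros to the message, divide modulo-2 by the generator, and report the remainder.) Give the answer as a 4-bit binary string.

1101

Append 4 zeros: 1010100011110000. Divide by 10111 (XOR where the leading bit is 1):
  pos 0: 10101 XOR 10111 = 00010
  pos 3: 10000 XOR 10111 = 00111
  pos 5: 11111 XOR 10111 = 01000
  pos 6: 10001 XOR 10111 = 00110
  pos 8: 11010 XOR 10111 = 01101
  pos 9: 11010 XOR 10111 = 01101
  pos 10: 11010 XOR 10111 = 01101
  pos 11: 11010 XOR 10111 = 01101
Remainder (last 4 bits) = 1101. This is the CRC / FCS.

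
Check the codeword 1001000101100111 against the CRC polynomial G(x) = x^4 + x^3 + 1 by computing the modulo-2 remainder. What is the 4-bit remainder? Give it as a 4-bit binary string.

1111

Modulo-2 division of 1001000101100111 by 11001:
  pos 0: 10010 XOR 11001 = 01011
  pos 1: 10110 XOR 11001 = 01111
  pos 2: 11110 XOR 11001 = 00111
  pos 4: 11110 XOR 11001 = 00111
  pos 6: 11111 XOR 11001 = 00110
  pos 8: 11000 XOR 11001 = 00001
Remainder = 1111 (nonzero — an error is detected).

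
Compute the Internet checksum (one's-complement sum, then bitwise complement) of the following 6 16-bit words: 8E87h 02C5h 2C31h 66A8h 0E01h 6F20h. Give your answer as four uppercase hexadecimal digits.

5EB8

One's-complement addition (fold any carry out of bit 15 back into bit 0):
  0x8E87 + 0x02C5 = 0x0914C
  0x914C + 0x2C31 = 0x0BD7D
  0xBD7D + 0x66A8 = 0x12425 → wrap carry → 0x2426
  0x2426 + 0x0E01 = 0x03227
  0x3227 + 0x6F20 = 0x0A147
One's-complement sum = 0xA147.
Checksum = ~0xA147 & 0xFFFF = 0x5EB8.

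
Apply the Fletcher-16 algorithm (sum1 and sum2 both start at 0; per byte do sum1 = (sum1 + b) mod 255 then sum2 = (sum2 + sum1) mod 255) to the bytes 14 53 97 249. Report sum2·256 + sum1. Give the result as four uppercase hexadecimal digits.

949E

Running sums (mod 255):
  after byte 0 (14): sum1=14, sum2=14
  after byte 1 (53): sum1=67, sum2=81
  after byte 2 (97): sum1=164, sum2=245
  after byte 3 (249): sum1=158, sum2=148
Checksum = sum2·256 + sum1 = 148·256 + 158 = 38046 = 0x949E.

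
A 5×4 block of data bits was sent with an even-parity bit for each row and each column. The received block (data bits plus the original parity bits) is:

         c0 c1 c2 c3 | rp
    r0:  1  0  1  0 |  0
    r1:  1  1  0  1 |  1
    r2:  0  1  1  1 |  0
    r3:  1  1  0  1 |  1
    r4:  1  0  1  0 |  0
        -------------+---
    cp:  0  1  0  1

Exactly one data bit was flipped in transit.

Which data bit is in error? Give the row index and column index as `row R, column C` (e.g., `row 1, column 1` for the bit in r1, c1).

row 2, column 2

Recompute each row's even parity and compare to rp:
  r0: data parity 0, sent rp 0 → ok
  r1: data parity 1, sent rp 1 → ok
  r2: data parity 1, sent rp 0 → mismatch
  r3: data parity 1, sent rp 1 → ok
  r4: data parity 0, sent rp 0 → ok
Recompute each column's even parity and compare to cp:
  c0: data parity 0, sent cp 0 → ok
  c1: data parity 1, sent cp 1 → ok
  c2: data parity 1, sent cp 0 → mismatch
  c3: data parity 1, sent cp 1 → ok
Exactly one row (r2) and one column (c2) fail → the flipped bit is at their intersection.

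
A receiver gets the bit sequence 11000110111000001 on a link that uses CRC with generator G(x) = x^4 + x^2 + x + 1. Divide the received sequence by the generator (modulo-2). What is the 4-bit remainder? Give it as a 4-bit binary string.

0000

Modulo-2 division of 11000110111000001 by 10111:
  pos 0: 11000 XOR 10111 = 01111
  pos 1: 11111 XOR 10111 = 01000
  pos 2: 10001 XOR 10111 = 00110
  pos 4: 11001 XOR 10111 = 01110
  pos 5: 11101 XOR 10111 = 01010
  pos 6: 10101 XOR 10111 = 00010
  pos 9: 10000 XOR 10111 = 00111
  pos 11: 11100 XOR 10111 = 01011
  pos 12: 10111 XOR 10111 = 00000
Remainder = 0000 (zero — the frame passes the CRC check).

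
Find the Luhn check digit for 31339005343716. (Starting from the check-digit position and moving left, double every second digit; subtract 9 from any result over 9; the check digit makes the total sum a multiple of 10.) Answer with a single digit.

Partial digits right→left: 6 1 7 3 4 3 5 0 0 9 3 3 1 3
Double every second digit counting from the check-digit position (so the 1st, 3rd, 5th, ... of the partial from the right).
  doubled (with −9 where >9): 3 5 8 1 0 6 2 → sum 25
  kept as-is: 1 3 3 0 9 3 3 → sum 22
Total = 25 + 22 = 47.
Check digit = (10 − (47 mod 10)) mod 10 = 3.

3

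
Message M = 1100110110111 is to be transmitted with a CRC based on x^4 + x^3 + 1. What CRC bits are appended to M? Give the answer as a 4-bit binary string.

1011

Append 4 zeros: 11001101101110000. Divide by 11001 (XOR where the leading bit is 1):
  pos 0: 11001 XOR 11001 = 00000
  pos 5: 10110 XOR 11001 = 01111
  pos 6: 11111 XOR 11001 = 00110
  pos 8: 11011 XOR 11001 = 00010
  pos 11: 10000 XOR 11001 = 01001
  pos 12: 10010 XOR 11001 = 01011
Remainder (last 4 bits) = 1011. This is the CRC / FCS.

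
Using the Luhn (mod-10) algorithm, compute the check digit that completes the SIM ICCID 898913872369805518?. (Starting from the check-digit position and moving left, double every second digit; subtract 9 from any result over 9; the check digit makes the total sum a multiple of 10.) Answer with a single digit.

1

Partial digits right→left: 8 1 5 5 0 8 9 6 3 2 7 8 3 1 9 8 9 8
Double every second digit counting from the check-digit position (so the 1st, 3rd, 5th, ... of the partial from the right).
  doubled (with −9 where >9): 7 1 0 9 6 5 6 9 9 → sum 52
  kept as-is: 1 5 8 6 2 8 1 8 8 → sum 47
Total = 52 + 47 = 99.
Check digit = (10 − (99 mod 10)) mod 10 = 1.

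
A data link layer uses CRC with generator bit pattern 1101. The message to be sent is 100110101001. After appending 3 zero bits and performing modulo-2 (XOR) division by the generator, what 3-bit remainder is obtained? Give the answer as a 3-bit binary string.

Append 3 zeros: 100110101001000. Divide by 1101 (XOR where the leading bit is 1):
  pos 0: 1001 XOR 1101 = 0100
  pos 1: 1001 XOR 1101 = 0100
  pos 2: 1000 XOR 1101 = 0101
  pos 3: 1011 XOR 1101 = 0110
  pos 4: 1100 XOR 1101 = 0001
  pos 7: 1100 XOR 1101 = 0001
  pos 10: 1100 XOR 1101 = 0001
Remainder (last 3 bits) = 010. This is the CRC / FCS.

010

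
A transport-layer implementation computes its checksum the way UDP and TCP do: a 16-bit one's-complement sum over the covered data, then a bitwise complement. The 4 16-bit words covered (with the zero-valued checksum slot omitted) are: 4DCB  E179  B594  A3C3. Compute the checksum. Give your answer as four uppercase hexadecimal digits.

7762

One's-complement addition (fold any carry out of bit 15 back into bit 0):
  0x4DCB + 0xE179 = 0x12F44 → wrap carry → 0x2F45
  0x2F45 + 0xB594 = 0x0E4D9
  0xE4D9 + 0xA3C3 = 0x1889C → wrap carry → 0x889D
One's-complement sum = 0x889D.
Checksum = ~0x889D & 0xFFFF = 0x7762.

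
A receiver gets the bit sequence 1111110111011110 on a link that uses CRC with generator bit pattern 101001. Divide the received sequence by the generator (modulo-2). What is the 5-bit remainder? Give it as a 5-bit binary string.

01001

Modulo-2 division of 1111110111011110 by 101001:
  pos 0: 111111 XOR 101001 = 010110
  pos 1: 101100 XOR 101001 = 000101
  pos 4: 101111 XOR 101001 = 000110
  pos 7: 110011 XOR 101001 = 011010
  pos 8: 110101 XOR 101001 = 011100
  pos 9: 111001 XOR 101001 = 010000
  pos 10: 100000 XOR 101001 = 001001
Remainder = 01001 (nonzero — an error is detected).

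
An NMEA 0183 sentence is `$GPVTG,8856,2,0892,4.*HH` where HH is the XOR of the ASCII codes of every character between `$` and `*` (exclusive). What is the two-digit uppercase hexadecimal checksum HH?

XOR the ASCII codes of the payload characters:
  'G' = 0x47 → acc = 0x47
  'P' = 0x50 → acc = 0x17
  'V' = 0x56 → acc = 0x41
  'T' = 0x54 → acc = 0x15
  'G' = 0x47 → acc = 0x52
  ',' = 0x2C → acc = 0x7E
  '8' = 0x38 → acc = 0x46
  '8' = 0x38 → acc = 0x7E
  '5' = 0x35 → acc = 0x4B
  '6' = 0x36 → acc = 0x7D
  ',' = 0x2C → acc = 0x51
  '2' = 0x32 → acc = 0x63
  ',' = 0x2C → acc = 0x4F
  '0' = 0x30 → acc = 0x7F
  '8' = 0x38 → acc = 0x47
  '9' = 0x39 → acc = 0x7E
  '2' = 0x32 → acc = 0x4C
  ',' = 0x2C → acc = 0x60
  '4' = 0x34 → acc = 0x54
  '.' = 0x2E → acc = 0x7A
Checksum = 0x7A.

7A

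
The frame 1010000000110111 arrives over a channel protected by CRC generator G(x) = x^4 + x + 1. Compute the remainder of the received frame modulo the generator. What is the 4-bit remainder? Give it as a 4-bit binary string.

Modulo-2 division of 1010000000110111 by 10011:
  pos 0: 10100 XOR 10011 = 00111
  pos 2: 11100 XOR 10011 = 01111
  pos 3: 11110 XOR 10011 = 01101
  pos 4: 11010 XOR 10011 = 01001
  pos 5: 10010 XOR 10011 = 00001
  pos 9: 11101 XOR 10011 = 01110
  pos 10: 11101 XOR 10011 = 01110
  pos 11: 11101 XOR 10011 = 01110
Remainder = 1110 (nonzero — an error is detected).

1110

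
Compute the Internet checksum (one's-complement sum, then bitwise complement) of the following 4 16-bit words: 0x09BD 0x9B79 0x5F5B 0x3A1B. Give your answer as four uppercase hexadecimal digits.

C152

One's-complement addition (fold any carry out of bit 15 back into bit 0):
  0x09BD + 0x9B79 = 0x0A536
  0xA536 + 0x5F5B = 0x10491 → wrap carry → 0x0492
  0x0492 + 0x3A1B = 0x03EAD
One's-complement sum = 0x3EAD.
Checksum = ~0x3EAD & 0xFFFF = 0xC152.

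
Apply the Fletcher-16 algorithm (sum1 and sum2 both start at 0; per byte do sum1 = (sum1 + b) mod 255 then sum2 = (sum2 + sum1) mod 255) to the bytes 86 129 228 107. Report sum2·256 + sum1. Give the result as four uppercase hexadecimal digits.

Running sums (mod 255):
  after byte 0 (86): sum1=86, sum2=86
  after byte 1 (129): sum1=215, sum2=46
  after byte 2 (228): sum1=188, sum2=234
  after byte 3 (107): sum1=40, sum2=19
Checksum = sum2·256 + sum1 = 19·256 + 40 = 4904 = 0x1328.

1328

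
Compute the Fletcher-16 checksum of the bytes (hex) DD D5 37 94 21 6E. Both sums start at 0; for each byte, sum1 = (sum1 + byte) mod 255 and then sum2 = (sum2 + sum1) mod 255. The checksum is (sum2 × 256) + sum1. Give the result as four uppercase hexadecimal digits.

AB0F

Running sums (mod 255):
  after byte 0 (DD): sum1=221, sum2=221
  after byte 1 (D5): sum1=179, sum2=145
  after byte 2 (37): sum1=234, sum2=124
  after byte 3 (94): sum1=127, sum2=251
  after byte 4 (21): sum1=160, sum2=156
  after byte 5 (6E): sum1=15, sum2=171
Checksum = sum2·256 + sum1 = 171·256 + 15 = 43791 = 0xAB0F.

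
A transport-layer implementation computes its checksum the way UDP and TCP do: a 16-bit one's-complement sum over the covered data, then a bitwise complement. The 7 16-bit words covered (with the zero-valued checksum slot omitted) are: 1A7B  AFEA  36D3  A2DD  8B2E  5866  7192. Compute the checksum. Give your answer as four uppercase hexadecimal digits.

One's-complement addition (fold any carry out of bit 15 back into bit 0):
  0x1A7B + 0xAFEA = 0x0CA65
  0xCA65 + 0x36D3 = 0x10138 → wrap carry → 0x0139
  0x0139 + 0xA2DD = 0x0A416
  0xA416 + 0x8B2E = 0x12F44 → wrap carry → 0x2F45
  0x2F45 + 0x5866 = 0x087AB
  0x87AB + 0x7192 = 0x0F93D
One's-complement sum = 0xF93D.
Checksum = ~0xF93D & 0xFFFF = 0x06C2.

06C2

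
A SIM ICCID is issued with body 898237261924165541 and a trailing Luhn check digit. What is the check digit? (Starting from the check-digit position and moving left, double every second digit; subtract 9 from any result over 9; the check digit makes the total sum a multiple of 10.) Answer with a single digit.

Partial digits right→left: 1 4 5 5 6 1 4 2 9 1 6 2 7 3 2 8 9 8
Double every second digit counting from the check-digit position (so the 1st, 3rd, 5th, ... of the partial from the right).
  doubled (with −9 where >9): 2 1 3 8 9 3 5 4 9 → sum 44
  kept as-is: 4 5 1 2 1 2 3 8 8 → sum 34
Total = 44 + 34 = 78.
Check digit = (10 − (78 mod 10)) mod 10 = 2.

2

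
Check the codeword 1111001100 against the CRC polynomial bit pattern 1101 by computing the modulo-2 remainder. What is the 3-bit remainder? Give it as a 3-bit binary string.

Modulo-2 division of 1111001100 by 1101:
  pos 0: 1111 XOR 1101 = 0010
  pos 2: 1000 XOR 1101 = 0101
  pos 3: 1011 XOR 1101 = 0110
  pos 4: 1101 XOR 1101 = 0000
Remainder = 000 (zero — the frame passes the CRC check).

000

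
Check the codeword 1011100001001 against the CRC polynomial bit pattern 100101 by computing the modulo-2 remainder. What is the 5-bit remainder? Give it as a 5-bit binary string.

Modulo-2 division of 1011100001001 by 100101:
  pos 0: 101110 XOR 100101 = 001011
  pos 2: 101100 XOR 100101 = 001001
  pos 4: 100101 XOR 100101 = 000000
Remainder = 00001 (nonzero — an error is detected).

00001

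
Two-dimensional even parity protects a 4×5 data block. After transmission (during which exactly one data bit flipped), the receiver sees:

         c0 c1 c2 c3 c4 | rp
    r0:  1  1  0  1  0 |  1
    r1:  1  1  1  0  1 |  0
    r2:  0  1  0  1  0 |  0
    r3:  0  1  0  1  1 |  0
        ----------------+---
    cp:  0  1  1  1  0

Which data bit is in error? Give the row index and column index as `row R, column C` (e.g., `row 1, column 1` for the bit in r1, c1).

row 3, column 1

Recompute each row's even parity and compare to rp:
  r0: data parity 1, sent rp 1 → ok
  r1: data parity 0, sent rp 0 → ok
  r2: data parity 0, sent rp 0 → ok
  r3: data parity 1, sent rp 0 → mismatch
Recompute each column's even parity and compare to cp:
  c0: data parity 0, sent cp 0 → ok
  c1: data parity 0, sent cp 1 → mismatch
  c2: data parity 1, sent cp 1 → ok
  c3: data parity 1, sent cp 1 → ok
  c4: data parity 0, sent cp 0 → ok
Exactly one row (r3) and one column (c1) fail → the flipped bit is at their intersection.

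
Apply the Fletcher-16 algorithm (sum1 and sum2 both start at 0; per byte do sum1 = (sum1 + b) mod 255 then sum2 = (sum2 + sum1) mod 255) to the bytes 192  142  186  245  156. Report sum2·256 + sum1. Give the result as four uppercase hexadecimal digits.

B69C

Running sums (mod 255):
  after byte 0 (192): sum1=192, sum2=192
  after byte 1 (142): sum1=79, sum2=16
  after byte 2 (186): sum1=10, sum2=26
  after byte 3 (245): sum1=0, sum2=26
  after byte 4 (156): sum1=156, sum2=182
Checksum = sum2·256 + sum1 = 182·256 + 156 = 46748 = 0xB69C.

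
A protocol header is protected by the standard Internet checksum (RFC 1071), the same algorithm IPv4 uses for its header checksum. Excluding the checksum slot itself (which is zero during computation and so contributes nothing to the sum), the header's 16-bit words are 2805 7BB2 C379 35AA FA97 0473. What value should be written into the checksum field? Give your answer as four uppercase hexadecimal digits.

6419

One's-complement addition (fold any carry out of bit 15 back into bit 0):
  0x2805 + 0x7BB2 = 0x0A3B7
  0xA3B7 + 0xC379 = 0x16730 → wrap carry → 0x6731
  0x6731 + 0x35AA = 0x09CDB
  0x9CDB + 0xFA97 = 0x19772 → wrap carry → 0x9773
  0x9773 + 0x0473 = 0x09BE6
One's-complement sum = 0x9BE6.
Checksum = ~0x9BE6 & 0xFFFF = 0x6419.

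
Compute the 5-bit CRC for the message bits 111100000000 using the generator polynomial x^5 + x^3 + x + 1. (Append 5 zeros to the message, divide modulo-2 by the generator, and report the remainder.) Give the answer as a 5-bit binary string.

01001

Append 5 zeros: 11110000000000000. Divide by 101011 (XOR where the leading bit is 1):
  pos 0: 111100 XOR 101011 = 010111
  pos 1: 101110 XOR 101011 = 000101
  pos 4: 101000 XOR 101011 = 000011
  pos 8: 110000 XOR 101011 = 011011
  pos 9: 110110 XOR 101011 = 011101
  pos 10: 111010 XOR 101011 = 010001
  pos 11: 100010 XOR 101011 = 001001
Remainder (last 5 bits) = 01001. This is the CRC / FCS.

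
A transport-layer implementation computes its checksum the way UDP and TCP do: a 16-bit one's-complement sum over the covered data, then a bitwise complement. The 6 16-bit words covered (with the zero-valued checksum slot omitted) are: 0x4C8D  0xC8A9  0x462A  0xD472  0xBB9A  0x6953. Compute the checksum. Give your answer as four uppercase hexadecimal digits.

One's-complement addition (fold any carry out of bit 15 back into bit 0):
  0x4C8D + 0xC8A9 = 0x11536 → wrap carry → 0x1537
  0x1537 + 0x462A = 0x05B61
  0x5B61 + 0xD472 = 0x12FD3 → wrap carry → 0x2FD4
  0x2FD4 + 0xBB9A = 0x0EB6E
  0xEB6E + 0x6953 = 0x154C1 → wrap carry → 0x54C2
One's-complement sum = 0x54C2.
Checksum = ~0x54C2 & 0xFFFF = 0xAB3D.

AB3D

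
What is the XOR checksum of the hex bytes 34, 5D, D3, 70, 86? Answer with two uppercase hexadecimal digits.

XOR the bytes together:
  start with 0x34
  0x34 ⊕ 0x5D = 0x69
  0x69 ⊕ 0xD3 = 0xBA
  0xBA ⊕ 0x70 = 0xCA
  0xCA ⊕ 0x86 = 0x4C

4C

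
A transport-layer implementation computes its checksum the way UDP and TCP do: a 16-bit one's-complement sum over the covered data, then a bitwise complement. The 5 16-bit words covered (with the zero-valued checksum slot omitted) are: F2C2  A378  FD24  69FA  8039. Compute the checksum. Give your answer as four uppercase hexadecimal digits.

826B

One's-complement addition (fold any carry out of bit 15 back into bit 0):
  0xF2C2 + 0xA378 = 0x1963A → wrap carry → 0x963B
  0x963B + 0xFD24 = 0x1935F → wrap carry → 0x9360
  0x9360 + 0x69FA = 0x0FD5A
  0xFD5A + 0x8039 = 0x17D93 → wrap carry → 0x7D94
One's-complement sum = 0x7D94.
Checksum = ~0x7D94 & 0xFFFF = 0x826B.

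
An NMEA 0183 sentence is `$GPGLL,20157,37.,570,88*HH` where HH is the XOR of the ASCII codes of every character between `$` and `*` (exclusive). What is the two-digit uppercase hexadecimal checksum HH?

79

XOR the ASCII codes of the payload characters:
  'G' = 0x47 → acc = 0x47
  'P' = 0x50 → acc = 0x17
  'G' = 0x47 → acc = 0x50
  'L' = 0x4C → acc = 0x1C
  'L' = 0x4C → acc = 0x50
  ',' = 0x2C → acc = 0x7C
  '2' = 0x32 → acc = 0x4E
  '0' = 0x30 → acc = 0x7E
  '1' = 0x31 → acc = 0x4F
  '5' = 0x35 → acc = 0x7A
  '7' = 0x37 → acc = 0x4D
  ',' = 0x2C → acc = 0x61
  '3' = 0x33 → acc = 0x52
  '7' = 0x37 → acc = 0x65
  '.' = 0x2E → acc = 0x4B
  ',' = 0x2C → acc = 0x67
  '5' = 0x35 → acc = 0x52
  '7' = 0x37 → acc = 0x65
  '0' = 0x30 → acc = 0x55
  ',' = 0x2C → acc = 0x79
  '8' = 0x38 → acc = 0x41
  '8' = 0x38 → acc = 0x79
Checksum = 0x79.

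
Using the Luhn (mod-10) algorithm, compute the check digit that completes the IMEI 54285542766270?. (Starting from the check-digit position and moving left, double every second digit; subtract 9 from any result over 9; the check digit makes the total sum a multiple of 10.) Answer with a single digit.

7

Partial digits right→left: 0 7 2 6 6 7 2 4 5 5 8 2 4 5
Double every second digit counting from the check-digit position (so the 1st, 3rd, 5th, ... of the partial from the right).
  doubled (with −9 where >9): 0 4 3 4 1 7 8 → sum 27
  kept as-is: 7 6 7 4 5 2 5 → sum 36
Total = 27 + 36 = 63.
Check digit = (10 − (63 mod 10)) mod 10 = 7.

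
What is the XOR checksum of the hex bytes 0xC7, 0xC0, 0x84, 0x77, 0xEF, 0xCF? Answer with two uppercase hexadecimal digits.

XOR the bytes together:
  start with 0xC7
  0xC7 ⊕ 0xC0 = 0x07
  0x07 ⊕ 0x84 = 0x83
  0x83 ⊕ 0x77 = 0xF4
  0xF4 ⊕ 0xEF = 0x1B
  0x1B ⊕ 0xCF = 0xD4

D4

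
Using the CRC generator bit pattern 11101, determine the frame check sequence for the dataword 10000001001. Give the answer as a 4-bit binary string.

Append 4 zeros: 100000010010000. Divide by 11101 (XOR where the leading bit is 1):
  pos 0: 10000 XOR 11101 = 01101
  pos 1: 11010 XOR 11101 = 00111
  pos 3: 11101 XOR 11101 = 00000
  pos 10: 10000 XOR 11101 = 01101
Remainder (last 4 bits) = 1101. This is the CRC / FCS.

1101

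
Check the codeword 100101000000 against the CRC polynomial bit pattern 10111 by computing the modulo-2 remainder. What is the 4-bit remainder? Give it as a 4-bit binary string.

Modulo-2 division of 100101000000 by 10111:
  pos 0: 10010 XOR 10111 = 00101
  pos 2: 10110 XOR 10111 = 00001
  pos 6: 10000 XOR 10111 = 00111
Remainder = 1110 (nonzero — an error is detected).

1110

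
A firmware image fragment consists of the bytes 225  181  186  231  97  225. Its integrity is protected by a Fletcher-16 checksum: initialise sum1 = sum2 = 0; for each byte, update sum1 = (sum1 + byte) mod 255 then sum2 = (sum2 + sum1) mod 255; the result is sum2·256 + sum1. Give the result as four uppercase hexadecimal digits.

Running sums (mod 255):
  after byte 0 (225): sum1=225, sum2=225
  after byte 1 (181): sum1=151, sum2=121
  after byte 2 (186): sum1=82, sum2=203
  after byte 3 (231): sum1=58, sum2=6
  after byte 4 (97): sum1=155, sum2=161
  after byte 5 (225): sum1=125, sum2=31
Checksum = sum2·256 + sum1 = 31·256 + 125 = 8061 = 0x1F7D.

1F7D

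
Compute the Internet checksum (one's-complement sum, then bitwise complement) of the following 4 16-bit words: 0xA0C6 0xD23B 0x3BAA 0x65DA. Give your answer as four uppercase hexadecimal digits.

One's-complement addition (fold any carry out of bit 15 back into bit 0):
  0xA0C6 + 0xD23B = 0x17301 → wrap carry → 0x7302
  0x7302 + 0x3BAA = 0x0AEAC
  0xAEAC + 0x65DA = 0x11486 → wrap carry → 0x1487
One's-complement sum = 0x1487.
Checksum = ~0x1487 & 0xFFFF = 0xEB78.

EB78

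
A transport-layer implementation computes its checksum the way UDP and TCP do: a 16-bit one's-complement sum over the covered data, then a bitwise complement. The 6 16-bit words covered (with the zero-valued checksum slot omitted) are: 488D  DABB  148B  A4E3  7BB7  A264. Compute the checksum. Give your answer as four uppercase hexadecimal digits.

One's-complement addition (fold any carry out of bit 15 back into bit 0):
  0x488D + 0xDABB = 0x12348 → wrap carry → 0x2349
  0x2349 + 0x148B = 0x037D4
  0x37D4 + 0xA4E3 = 0x0DCB7
  0xDCB7 + 0x7BB7 = 0x1586E → wrap carry → 0x586F
  0x586F + 0xA264 = 0x0FAD3
One's-complement sum = 0xFAD3.
Checksum = ~0xFAD3 & 0xFFFF = 0x052C.

052C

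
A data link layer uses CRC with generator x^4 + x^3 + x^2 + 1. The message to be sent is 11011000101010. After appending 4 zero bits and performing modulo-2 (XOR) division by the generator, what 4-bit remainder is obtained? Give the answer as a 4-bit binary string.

Append 4 zeros: 110110001010100000. Divide by 11101 (XOR where the leading bit is 1):
  pos 0: 11011 XOR 11101 = 00110
  pos 2: 11000 XOR 11101 = 00101
  pos 4: 10101 XOR 11101 = 01000
  pos 5: 10000 XOR 11101 = 01101
  pos 6: 11011 XOR 11101 = 00110
  pos 8: 11001 XOR 11101 = 00100
  pos 10: 10000 XOR 11101 = 01101
  pos 11: 11010 XOR 11101 = 00111
  pos 13: 11100 XOR 11101 = 00001
Remainder (last 4 bits) = 0001. This is the CRC / FCS.

0001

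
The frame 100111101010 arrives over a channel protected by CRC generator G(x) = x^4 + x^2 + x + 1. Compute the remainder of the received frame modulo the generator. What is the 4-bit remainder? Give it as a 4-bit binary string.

1011

Modulo-2 division of 100111101010 by 10111:
  pos 0: 10011 XOR 10111 = 00100
  pos 2: 10011 XOR 10111 = 00100
  pos 4: 10001 XOR 10111 = 00110
  pos 6: 11001 XOR 10111 = 01110
  pos 7: 11100 XOR 10111 = 01011
Remainder = 1011 (nonzero — an error is detected).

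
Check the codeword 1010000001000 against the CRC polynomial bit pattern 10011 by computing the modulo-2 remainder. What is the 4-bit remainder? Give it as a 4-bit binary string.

Modulo-2 division of 1010000001000 by 10011:
  pos 0: 10100 XOR 10011 = 00111
  pos 2: 11100 XOR 10011 = 01111
  pos 3: 11110 XOR 10011 = 01101
  pos 4: 11010 XOR 10011 = 01001
  pos 5: 10011 XOR 10011 = 00000
Remainder = 0000 (zero — the frame passes the CRC check).

0000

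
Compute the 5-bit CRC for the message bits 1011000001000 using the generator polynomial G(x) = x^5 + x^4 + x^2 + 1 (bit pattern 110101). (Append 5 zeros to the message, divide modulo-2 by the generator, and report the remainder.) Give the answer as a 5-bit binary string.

Append 5 zeros: 101100000100000000. Divide by 110101 (XOR where the leading bit is 1):
  pos 0: 101100 XOR 110101 = 011001
  pos 1: 110010 XOR 110101 = 000111
  pos 4: 111001 XOR 110101 = 001100
  pos 6: 110000 XOR 110101 = 000101
  pos 9: 101000 XOR 110101 = 011101
  pos 10: 111010 XOR 110101 = 001111
  pos 12: 111100 XOR 110101 = 001001
Remainder (last 5 bits) = 01001. This is the CRC / FCS.

01001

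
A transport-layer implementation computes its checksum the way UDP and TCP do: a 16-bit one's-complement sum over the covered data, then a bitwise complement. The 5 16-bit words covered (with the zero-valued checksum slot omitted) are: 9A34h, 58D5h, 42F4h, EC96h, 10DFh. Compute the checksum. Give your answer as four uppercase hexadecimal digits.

One's-complement addition (fold any carry out of bit 15 back into bit 0):
  0x9A34 + 0x58D5 = 0x0F309
  0xF309 + 0x42F4 = 0x135FD → wrap carry → 0x35FE
  0x35FE + 0xEC96 = 0x12294 → wrap carry → 0x2295
  0x2295 + 0x10DF = 0x03374
One's-complement sum = 0x3374.
Checksum = ~0x3374 & 0xFFFF = 0xCC8B.

CC8B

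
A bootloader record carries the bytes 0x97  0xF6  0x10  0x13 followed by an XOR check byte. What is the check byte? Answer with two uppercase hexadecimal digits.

62

XOR the bytes together:
  start with 0x97
  0x97 ⊕ 0xF6 = 0x61
  0x61 ⊕ 0x10 = 0x71
  0x71 ⊕ 0x13 = 0x62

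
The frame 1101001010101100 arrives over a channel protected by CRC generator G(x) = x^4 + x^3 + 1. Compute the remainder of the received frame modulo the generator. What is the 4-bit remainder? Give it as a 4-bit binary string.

1011

Modulo-2 division of 1101001010101100 by 11001:
  pos 0: 11010 XOR 11001 = 00011
  pos 3: 11010 XOR 11001 = 00011
  pos 6: 11101 XOR 11001 = 00100
  pos 8: 10001 XOR 11001 = 01000
  pos 9: 10001 XOR 11001 = 01000
  pos 10: 10000 XOR 11001 = 01001
  pos 11: 10010 XOR 11001 = 01011
Remainder = 1011 (nonzero — an error is detected).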